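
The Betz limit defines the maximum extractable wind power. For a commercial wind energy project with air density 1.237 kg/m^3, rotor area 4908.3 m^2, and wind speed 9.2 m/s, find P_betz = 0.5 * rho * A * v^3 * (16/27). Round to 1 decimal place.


The Betz coefficient Cp_max = 16/27 = 0.5926
v^3 = 9.2^3 = 778.688
P_betz = 0.5 * rho * A * v^3 * Cp_max
P_betz = 0.5 * 1.237 * 4908.3 * 778.688 * 0.5926
P_betz = 1400846.4 W

1400846.4


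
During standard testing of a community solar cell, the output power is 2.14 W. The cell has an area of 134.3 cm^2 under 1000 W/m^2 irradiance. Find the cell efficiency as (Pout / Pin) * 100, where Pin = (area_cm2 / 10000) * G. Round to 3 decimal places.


First compute the input power:
  Pin = area_cm2 / 10000 * G = 134.3 / 10000 * 1000 = 13.43 W
Then compute efficiency:
  Efficiency = (Pout / Pin) * 100 = (2.14 / 13.43) * 100
  Efficiency = 15.934%

15.934


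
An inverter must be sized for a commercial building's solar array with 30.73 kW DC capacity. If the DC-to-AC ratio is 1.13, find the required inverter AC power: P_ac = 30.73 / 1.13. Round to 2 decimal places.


The inverter AC capacity is determined by the DC/AC ratio.
Given: P_dc = 30.73 kW, DC/AC ratio = 1.13
P_ac = P_dc / ratio = 30.73 / 1.13
P_ac = 27.19 kW

27.19


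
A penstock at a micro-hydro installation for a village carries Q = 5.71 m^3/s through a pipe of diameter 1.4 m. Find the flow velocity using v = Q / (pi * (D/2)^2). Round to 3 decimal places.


Compute pipe cross-sectional area:
  A = pi * (D/2)^2 = pi * (1.4/2)^2 = 1.5394 m^2
Calculate velocity:
  v = Q / A = 5.71 / 1.5394
  v = 3.709 m/s

3.709


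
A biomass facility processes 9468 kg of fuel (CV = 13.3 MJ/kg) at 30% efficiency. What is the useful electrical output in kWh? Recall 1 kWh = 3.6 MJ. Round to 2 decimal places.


Total energy = mass * CV = 9468 * 13.3 = 125924.4 MJ
Useful energy = total * eta = 125924.4 * 0.3 = 37777.32 MJ
Convert to kWh: 37777.32 / 3.6
Useful energy = 10493.70 kWh

10493.70


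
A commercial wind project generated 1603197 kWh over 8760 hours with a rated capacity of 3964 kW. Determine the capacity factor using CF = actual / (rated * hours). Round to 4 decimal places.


Capacity factor = actual output / maximum possible output
Maximum possible = rated * hours = 3964 * 8760 = 34724640 kWh
CF = 1603197 / 34724640
CF = 0.0462

0.0462


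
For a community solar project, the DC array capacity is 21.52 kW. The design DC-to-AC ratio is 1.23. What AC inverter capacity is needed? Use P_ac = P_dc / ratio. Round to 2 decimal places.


The inverter AC capacity is determined by the DC/AC ratio.
Given: P_dc = 21.52 kW, DC/AC ratio = 1.23
P_ac = P_dc / ratio = 21.52 / 1.23
P_ac = 17.50 kW

17.50


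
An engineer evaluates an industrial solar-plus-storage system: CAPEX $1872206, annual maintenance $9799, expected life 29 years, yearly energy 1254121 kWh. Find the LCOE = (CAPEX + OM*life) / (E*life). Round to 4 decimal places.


Total cost = CAPEX + OM * lifetime = 1872206 + 9799 * 29 = 1872206 + 284171 = 2156377
Total generation = annual * lifetime = 1254121 * 29 = 36369509 kWh
LCOE = 2156377 / 36369509
LCOE = 0.0593 $/kWh

0.0593


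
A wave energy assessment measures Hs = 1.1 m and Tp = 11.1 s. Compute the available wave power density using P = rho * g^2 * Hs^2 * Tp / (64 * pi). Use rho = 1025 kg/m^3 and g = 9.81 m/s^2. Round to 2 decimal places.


Apply wave power formula:
  g^2 = 9.81^2 = 96.2361
  Hs^2 = 1.1^2 = 1.21
  Numerator = rho * g^2 * Hs^2 * Tp = 1025 * 96.2361 * 1.21 * 11.1 = 1324860.74
  Denominator = 64 * pi = 201.0619
  P = 1324860.74 / 201.0619 = 6589.32 W/m

6589.32


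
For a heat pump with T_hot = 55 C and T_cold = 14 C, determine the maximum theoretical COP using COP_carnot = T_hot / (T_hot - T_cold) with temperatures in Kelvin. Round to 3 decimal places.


Convert to Kelvin:
  T_hot = 55 + 273.15 = 328.15 K
  T_cold = 14 + 273.15 = 287.15 K
Apply Carnot COP formula:
  COP = T_hot_K / (T_hot_K - T_cold_K) = 328.15 / 41.0
  COP = 8.004

8.004


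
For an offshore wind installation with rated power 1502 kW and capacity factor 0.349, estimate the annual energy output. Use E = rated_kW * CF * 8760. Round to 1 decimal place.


Annual energy = rated_kW * capacity_factor * hours_per_year
Given: P_rated = 1502 kW, CF = 0.349, hours = 8760
E = 1502 * 0.349 * 8760
E = 4591974.5 kWh

4591974.5


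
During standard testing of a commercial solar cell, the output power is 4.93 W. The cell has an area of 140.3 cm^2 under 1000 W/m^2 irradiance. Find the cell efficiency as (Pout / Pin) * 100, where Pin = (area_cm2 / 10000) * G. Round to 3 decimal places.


First compute the input power:
  Pin = area_cm2 / 10000 * G = 140.3 / 10000 * 1000 = 14.03 W
Then compute efficiency:
  Efficiency = (Pout / Pin) * 100 = (4.93 / 14.03) * 100
  Efficiency = 35.139%

35.139


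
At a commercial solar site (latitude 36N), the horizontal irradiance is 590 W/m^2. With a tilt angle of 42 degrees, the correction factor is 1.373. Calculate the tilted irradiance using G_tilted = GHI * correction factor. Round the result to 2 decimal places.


Identify the given values:
  GHI = 590 W/m^2, tilt correction factor = 1.373
Apply the formula G_tilted = GHI * factor:
  G_tilted = 590 * 1.373
  G_tilted = 810.07 W/m^2

810.07


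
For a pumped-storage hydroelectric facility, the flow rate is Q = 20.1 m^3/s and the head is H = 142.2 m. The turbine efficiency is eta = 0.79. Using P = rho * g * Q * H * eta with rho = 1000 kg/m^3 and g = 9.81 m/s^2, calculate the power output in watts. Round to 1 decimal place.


Apply the hydropower formula P = rho * g * Q * H * eta
rho * g = 1000 * 9.81 = 9810.0
P = 9810.0 * 20.1 * 142.2 * 0.79
P = 22150919.2 W

22150919.2


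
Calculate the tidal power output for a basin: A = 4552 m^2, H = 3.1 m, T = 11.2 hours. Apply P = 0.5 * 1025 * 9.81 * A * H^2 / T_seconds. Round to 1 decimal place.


Convert period to seconds: T = 11.2 * 3600 = 40320.0 s
H^2 = 3.1^2 = 9.61
P = 0.5 * rho * g * A * H^2 / T
P = 0.5 * 1025 * 9.81 * 4552 * 9.61 / 40320.0
P = 5454.7 W

5454.7


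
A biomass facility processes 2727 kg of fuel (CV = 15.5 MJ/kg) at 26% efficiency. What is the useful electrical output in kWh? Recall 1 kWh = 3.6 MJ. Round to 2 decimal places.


Total energy = mass * CV = 2727 * 15.5 = 42268.5 MJ
Useful energy = total * eta = 42268.5 * 0.26 = 10989.81 MJ
Convert to kWh: 10989.81 / 3.6
Useful energy = 3052.73 kWh

3052.73


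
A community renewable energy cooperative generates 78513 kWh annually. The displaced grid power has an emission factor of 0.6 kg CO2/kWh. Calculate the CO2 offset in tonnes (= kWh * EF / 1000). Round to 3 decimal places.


CO2 offset in kg = generation * emission_factor
CO2 offset = 78513 * 0.6 = 47107.8 kg
Convert to tonnes:
  CO2 offset = 47107.8 / 1000 = 47.108 tonnes

47.108


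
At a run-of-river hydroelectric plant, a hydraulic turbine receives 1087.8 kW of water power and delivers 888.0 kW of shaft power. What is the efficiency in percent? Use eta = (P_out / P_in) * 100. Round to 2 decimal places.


Turbine efficiency = (output power / input power) * 100
eta = (888.0 / 1087.8) * 100
eta = 81.63%

81.63


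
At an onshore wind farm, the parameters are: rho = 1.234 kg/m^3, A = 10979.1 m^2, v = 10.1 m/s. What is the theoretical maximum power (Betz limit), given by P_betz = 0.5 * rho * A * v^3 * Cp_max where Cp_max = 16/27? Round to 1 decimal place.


The Betz coefficient Cp_max = 16/27 = 0.5926
v^3 = 10.1^3 = 1030.301
P_betz = 0.5 * rho * A * v^3 * Cp_max
P_betz = 0.5 * 1.234 * 10979.1 * 1030.301 * 0.5926
P_betz = 4135921.1 W

4135921.1


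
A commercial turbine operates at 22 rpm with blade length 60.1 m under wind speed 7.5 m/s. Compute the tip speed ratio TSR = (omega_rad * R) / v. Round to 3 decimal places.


Convert rotational speed to rad/s:
  omega = 22 * 2 * pi / 60 = 2.3038 rad/s
Compute tip speed:
  v_tip = omega * R = 2.3038 * 60.1 = 138.46 m/s
Tip speed ratio:
  TSR = v_tip / v_wind = 138.46 / 7.5 = 18.461

18.461


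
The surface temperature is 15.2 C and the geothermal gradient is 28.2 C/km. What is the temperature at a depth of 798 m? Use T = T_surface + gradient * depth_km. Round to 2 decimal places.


Convert depth to km: 798 / 1000 = 0.798 km
Temperature increase = gradient * depth_km = 28.2 * 0.798 = 22.5 C
Temperature at depth = T_surface + delta_T = 15.2 + 22.5
T = 37.70 C

37.70


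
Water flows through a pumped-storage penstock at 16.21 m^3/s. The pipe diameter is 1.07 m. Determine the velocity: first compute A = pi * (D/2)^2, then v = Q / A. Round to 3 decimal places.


Compute pipe cross-sectional area:
  A = pi * (D/2)^2 = pi * (1.07/2)^2 = 0.8992 m^2
Calculate velocity:
  v = Q / A = 16.21 / 0.8992
  v = 18.027 m/s

18.027


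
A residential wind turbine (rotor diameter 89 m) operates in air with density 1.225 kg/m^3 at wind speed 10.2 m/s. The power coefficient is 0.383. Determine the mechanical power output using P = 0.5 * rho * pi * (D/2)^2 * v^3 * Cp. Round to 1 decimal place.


Step 1 -- Compute swept area:
  A = pi * (D/2)^2 = pi * (89/2)^2 = 6221.14 m^2
Step 2 -- Apply wind power equation:
  P = 0.5 * rho * A * v^3 * Cp
  v^3 = 10.2^3 = 1061.208
  P = 0.5 * 1.225 * 6221.14 * 1061.208 * 0.383
  P = 1548728.5 W

1548728.5


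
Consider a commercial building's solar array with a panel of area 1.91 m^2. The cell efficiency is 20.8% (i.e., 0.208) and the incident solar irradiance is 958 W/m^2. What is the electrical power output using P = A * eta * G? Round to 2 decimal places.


Use the solar power formula P = A * eta * G.
Given: A = 1.91 m^2, eta = 0.208, G = 958 W/m^2
P = 1.91 * 0.208 * 958
P = 380.59 W

380.59


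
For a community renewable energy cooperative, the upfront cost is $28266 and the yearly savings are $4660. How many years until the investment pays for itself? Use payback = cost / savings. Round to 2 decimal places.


Simple payback period = initial cost / annual savings
Payback = 28266 / 4660
Payback = 6.07 years

6.07


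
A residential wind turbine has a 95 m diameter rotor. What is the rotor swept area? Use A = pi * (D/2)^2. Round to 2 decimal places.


Compute the rotor radius:
  r = D / 2 = 95 / 2 = 47.5 m
Calculate swept area:
  A = pi * r^2 = pi * 47.5^2
  A = 7088.22 m^2

7088.22


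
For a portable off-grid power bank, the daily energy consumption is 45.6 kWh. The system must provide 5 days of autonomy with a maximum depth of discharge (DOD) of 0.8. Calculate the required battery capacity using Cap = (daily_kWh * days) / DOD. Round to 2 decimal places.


Total energy needed = daily * days = 45.6 * 5 = 228.0 kWh
Account for depth of discharge:
  Cap = total_energy / DOD = 228.0 / 0.8
  Cap = 285.00 kWh

285.00


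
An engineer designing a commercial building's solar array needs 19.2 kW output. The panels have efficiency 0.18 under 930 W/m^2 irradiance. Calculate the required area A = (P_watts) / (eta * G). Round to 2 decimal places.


Convert target power to watts: P = 19.2 * 1000 = 19200.0 W
Compute denominator: eta * G = 0.18 * 930 = 167.4
Required area A = P / (eta * G) = 19200.0 / 167.4
A = 114.70 m^2

114.70


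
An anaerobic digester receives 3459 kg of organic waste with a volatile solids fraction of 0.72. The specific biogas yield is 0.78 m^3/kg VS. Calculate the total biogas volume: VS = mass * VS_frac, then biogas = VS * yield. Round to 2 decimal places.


Compute volatile solids:
  VS = mass * VS_fraction = 3459 * 0.72 = 2490.48 kg
Calculate biogas volume:
  Biogas = VS * specific_yield = 2490.48 * 0.78
  Biogas = 1942.57 m^3

1942.57


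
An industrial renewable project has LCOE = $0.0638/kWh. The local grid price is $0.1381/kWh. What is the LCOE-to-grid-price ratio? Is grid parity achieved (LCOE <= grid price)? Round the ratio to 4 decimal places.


Compare LCOE to grid price:
  LCOE = $0.0638/kWh, Grid price = $0.1381/kWh
  Ratio = LCOE / grid_price = 0.0638 / 0.1381 = 0.4620
  Grid parity achieved (ratio <= 1)? yes

0.4620


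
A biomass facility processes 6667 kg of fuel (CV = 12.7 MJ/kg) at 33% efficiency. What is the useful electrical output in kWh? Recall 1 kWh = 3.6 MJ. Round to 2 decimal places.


Total energy = mass * CV = 6667 * 12.7 = 84670.9 MJ
Useful energy = total * eta = 84670.9 * 0.33 = 27941.4 MJ
Convert to kWh: 27941.4 / 3.6
Useful energy = 7761.50 kWh

7761.50


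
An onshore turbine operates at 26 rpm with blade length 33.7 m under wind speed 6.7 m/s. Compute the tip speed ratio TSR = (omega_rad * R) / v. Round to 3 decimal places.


Convert rotational speed to rad/s:
  omega = 26 * 2 * pi / 60 = 2.7227 rad/s
Compute tip speed:
  v_tip = omega * R = 2.7227 * 33.7 = 91.755 m/s
Tip speed ratio:
  TSR = v_tip / v_wind = 91.755 / 6.7 = 13.695

13.695


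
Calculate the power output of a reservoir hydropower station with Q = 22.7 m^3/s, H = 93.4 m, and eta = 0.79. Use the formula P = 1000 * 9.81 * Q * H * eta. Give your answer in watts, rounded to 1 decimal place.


Apply the hydropower formula P = rho * g * Q * H * eta
rho * g = 1000 * 9.81 = 9810.0
P = 9810.0 * 22.7 * 93.4 * 0.79
P = 16431183.0 W

16431183.0


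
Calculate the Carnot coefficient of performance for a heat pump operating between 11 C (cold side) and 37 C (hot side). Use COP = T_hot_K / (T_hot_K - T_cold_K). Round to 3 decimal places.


Convert to Kelvin:
  T_hot = 37 + 273.15 = 310.15 K
  T_cold = 11 + 273.15 = 284.15 K
Apply Carnot COP formula:
  COP = T_hot_K / (T_hot_K - T_cold_K) = 310.15 / 26.0
  COP = 11.929

11.929


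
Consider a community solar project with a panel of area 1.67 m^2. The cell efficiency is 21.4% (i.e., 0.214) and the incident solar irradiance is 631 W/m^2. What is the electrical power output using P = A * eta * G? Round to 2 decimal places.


Use the solar power formula P = A * eta * G.
Given: A = 1.67 m^2, eta = 0.214, G = 631 W/m^2
P = 1.67 * 0.214 * 631
P = 225.51 W

225.51


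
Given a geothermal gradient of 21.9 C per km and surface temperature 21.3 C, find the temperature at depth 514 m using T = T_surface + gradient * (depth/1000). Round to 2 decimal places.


Convert depth to km: 514 / 1000 = 0.514 km
Temperature increase = gradient * depth_km = 21.9 * 0.514 = 11.26 C
Temperature at depth = T_surface + delta_T = 21.3 + 11.26
T = 32.56 C

32.56


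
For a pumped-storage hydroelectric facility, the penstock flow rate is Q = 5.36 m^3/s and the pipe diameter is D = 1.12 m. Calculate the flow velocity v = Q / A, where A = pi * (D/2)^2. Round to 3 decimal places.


Compute pipe cross-sectional area:
  A = pi * (D/2)^2 = pi * (1.12/2)^2 = 0.9852 m^2
Calculate velocity:
  v = Q / A = 5.36 / 0.9852
  v = 5.441 m/s

5.441


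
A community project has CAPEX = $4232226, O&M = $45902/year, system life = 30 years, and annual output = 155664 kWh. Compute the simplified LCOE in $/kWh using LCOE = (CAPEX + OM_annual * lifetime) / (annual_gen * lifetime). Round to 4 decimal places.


Total cost = CAPEX + OM * lifetime = 4232226 + 45902 * 30 = 4232226 + 1377060 = 5609286
Total generation = annual * lifetime = 155664 * 30 = 4669920 kWh
LCOE = 5609286 / 4669920
LCOE = 1.2012 $/kWh

1.2012


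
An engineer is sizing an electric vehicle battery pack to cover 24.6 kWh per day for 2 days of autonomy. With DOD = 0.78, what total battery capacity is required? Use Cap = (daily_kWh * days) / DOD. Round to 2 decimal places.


Total energy needed = daily * days = 24.6 * 2 = 49.2 kWh
Account for depth of discharge:
  Cap = total_energy / DOD = 49.2 / 0.78
  Cap = 63.08 kWh

63.08


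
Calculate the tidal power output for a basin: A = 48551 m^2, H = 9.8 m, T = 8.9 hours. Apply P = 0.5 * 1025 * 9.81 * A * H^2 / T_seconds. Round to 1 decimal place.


Convert period to seconds: T = 8.9 * 3600 = 32040.0 s
H^2 = 9.8^2 = 96.04
P = 0.5 * rho * g * A * H^2 / T
P = 0.5 * 1025 * 9.81 * 48551 * 96.04 / 32040.0
P = 731679.2 W

731679.2


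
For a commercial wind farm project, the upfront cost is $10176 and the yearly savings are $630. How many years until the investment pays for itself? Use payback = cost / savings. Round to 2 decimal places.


Simple payback period = initial cost / annual savings
Payback = 10176 / 630
Payback = 16.15 years

16.15


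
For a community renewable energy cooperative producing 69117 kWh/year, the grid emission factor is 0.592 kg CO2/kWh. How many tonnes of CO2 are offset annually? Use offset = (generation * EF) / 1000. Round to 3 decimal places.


CO2 offset in kg = generation * emission_factor
CO2 offset = 69117 * 0.592 = 40917.26 kg
Convert to tonnes:
  CO2 offset = 40917.26 / 1000 = 40.917 tonnes

40.917


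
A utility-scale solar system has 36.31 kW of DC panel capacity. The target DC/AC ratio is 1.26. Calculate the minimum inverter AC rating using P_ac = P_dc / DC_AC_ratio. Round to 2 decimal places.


The inverter AC capacity is determined by the DC/AC ratio.
Given: P_dc = 36.31 kW, DC/AC ratio = 1.26
P_ac = P_dc / ratio = 36.31 / 1.26
P_ac = 28.82 kW

28.82


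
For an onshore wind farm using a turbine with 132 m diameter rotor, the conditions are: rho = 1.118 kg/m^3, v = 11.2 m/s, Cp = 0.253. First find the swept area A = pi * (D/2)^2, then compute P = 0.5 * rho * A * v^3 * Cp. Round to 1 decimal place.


Step 1 -- Compute swept area:
  A = pi * (D/2)^2 = pi * (132/2)^2 = 13684.78 m^2
Step 2 -- Apply wind power equation:
  P = 0.5 * rho * A * v^3 * Cp
  v^3 = 11.2^3 = 1404.928
  P = 0.5 * 1.118 * 13684.78 * 1404.928 * 0.253
  P = 2719093.5 W

2719093.5


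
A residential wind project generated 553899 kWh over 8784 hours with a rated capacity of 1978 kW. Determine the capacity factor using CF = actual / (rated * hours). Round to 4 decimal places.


Capacity factor = actual output / maximum possible output
Maximum possible = rated * hours = 1978 * 8784 = 17374752 kWh
CF = 553899 / 17374752
CF = 0.0319

0.0319


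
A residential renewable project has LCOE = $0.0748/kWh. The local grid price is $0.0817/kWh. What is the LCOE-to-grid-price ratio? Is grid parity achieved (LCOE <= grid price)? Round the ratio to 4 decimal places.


Compare LCOE to grid price:
  LCOE = $0.0748/kWh, Grid price = $0.0817/kWh
  Ratio = LCOE / grid_price = 0.0748 / 0.0817 = 0.9155
  Grid parity achieved (ratio <= 1)? yes

0.9155


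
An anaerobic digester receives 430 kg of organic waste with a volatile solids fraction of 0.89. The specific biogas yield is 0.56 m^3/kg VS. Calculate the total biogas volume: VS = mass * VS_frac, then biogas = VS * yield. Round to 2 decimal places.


Compute volatile solids:
  VS = mass * VS_fraction = 430 * 0.89 = 382.7 kg
Calculate biogas volume:
  Biogas = VS * specific_yield = 382.7 * 0.56
  Biogas = 214.31 m^3

214.31


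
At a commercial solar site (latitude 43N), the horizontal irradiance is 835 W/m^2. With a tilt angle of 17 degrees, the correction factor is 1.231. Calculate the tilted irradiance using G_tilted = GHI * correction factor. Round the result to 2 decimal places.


Identify the given values:
  GHI = 835 W/m^2, tilt correction factor = 1.231
Apply the formula G_tilted = GHI * factor:
  G_tilted = 835 * 1.231
  G_tilted = 1027.89 W/m^2

1027.89


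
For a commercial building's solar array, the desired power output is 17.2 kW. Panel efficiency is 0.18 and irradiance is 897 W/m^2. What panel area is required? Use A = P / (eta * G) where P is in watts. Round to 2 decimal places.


Convert target power to watts: P = 17.2 * 1000 = 17200.0 W
Compute denominator: eta * G = 0.18 * 897 = 161.46
Required area A = P / (eta * G) = 17200.0 / 161.46
A = 106.53 m^2

106.53


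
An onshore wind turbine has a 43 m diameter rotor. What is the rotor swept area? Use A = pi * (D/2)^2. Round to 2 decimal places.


Compute the rotor radius:
  r = D / 2 = 43 / 2 = 21.5 m
Calculate swept area:
  A = pi * r^2 = pi * 21.5^2
  A = 1452.20 m^2

1452.20


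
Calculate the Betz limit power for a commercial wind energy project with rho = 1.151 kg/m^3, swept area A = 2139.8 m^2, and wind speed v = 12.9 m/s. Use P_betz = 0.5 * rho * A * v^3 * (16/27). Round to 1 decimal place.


The Betz coefficient Cp_max = 16/27 = 0.5926
v^3 = 12.9^3 = 2146.689
P_betz = 0.5 * rho * A * v^3 * Cp_max
P_betz = 0.5 * 1.151 * 2139.8 * 2146.689 * 0.5926
P_betz = 1566548.6 W

1566548.6


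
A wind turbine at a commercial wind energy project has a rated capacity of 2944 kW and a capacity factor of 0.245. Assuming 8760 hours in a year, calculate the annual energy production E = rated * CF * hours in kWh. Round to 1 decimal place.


Annual energy = rated_kW * capacity_factor * hours_per_year
Given: P_rated = 2944 kW, CF = 0.245, hours = 8760
E = 2944 * 0.245 * 8760
E = 6318412.8 kWh

6318412.8


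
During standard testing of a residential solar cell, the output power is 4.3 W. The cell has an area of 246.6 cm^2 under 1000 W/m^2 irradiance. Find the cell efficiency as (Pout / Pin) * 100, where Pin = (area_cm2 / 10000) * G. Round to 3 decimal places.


First compute the input power:
  Pin = area_cm2 / 10000 * G = 246.6 / 10000 * 1000 = 24.66 W
Then compute efficiency:
  Efficiency = (Pout / Pin) * 100 = (4.3 / 24.66) * 100
  Efficiency = 17.437%

17.437


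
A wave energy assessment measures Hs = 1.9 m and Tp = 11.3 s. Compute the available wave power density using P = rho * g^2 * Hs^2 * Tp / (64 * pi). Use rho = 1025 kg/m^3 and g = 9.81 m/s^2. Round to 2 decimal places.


Apply wave power formula:
  g^2 = 9.81^2 = 96.2361
  Hs^2 = 1.9^2 = 3.61
  Numerator = rho * g^2 * Hs^2 * Tp = 1025 * 96.2361 * 3.61 * 11.3 = 4023903.21
  Denominator = 64 * pi = 201.0619
  P = 4023903.21 / 201.0619 = 20013.25 W/m

20013.25


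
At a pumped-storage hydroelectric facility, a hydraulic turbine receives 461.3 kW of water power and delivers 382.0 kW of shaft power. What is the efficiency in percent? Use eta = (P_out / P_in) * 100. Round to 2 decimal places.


Turbine efficiency = (output power / input power) * 100
eta = (382.0 / 461.3) * 100
eta = 82.81%

82.81


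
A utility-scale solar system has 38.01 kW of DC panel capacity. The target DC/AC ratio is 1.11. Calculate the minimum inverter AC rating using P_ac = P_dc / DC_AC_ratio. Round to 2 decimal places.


The inverter AC capacity is determined by the DC/AC ratio.
Given: P_dc = 38.01 kW, DC/AC ratio = 1.11
P_ac = P_dc / ratio = 38.01 / 1.11
P_ac = 34.24 kW

34.24


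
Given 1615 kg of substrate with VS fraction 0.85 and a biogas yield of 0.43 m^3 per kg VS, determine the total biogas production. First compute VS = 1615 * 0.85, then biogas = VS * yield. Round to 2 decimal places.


Compute volatile solids:
  VS = mass * VS_fraction = 1615 * 0.85 = 1372.75 kg
Calculate biogas volume:
  Biogas = VS * specific_yield = 1372.75 * 0.43
  Biogas = 590.28 m^3

590.28


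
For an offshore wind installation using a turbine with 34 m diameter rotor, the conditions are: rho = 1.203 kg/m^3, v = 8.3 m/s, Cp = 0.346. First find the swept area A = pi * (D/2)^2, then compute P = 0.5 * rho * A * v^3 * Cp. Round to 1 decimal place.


Step 1 -- Compute swept area:
  A = pi * (D/2)^2 = pi * (34/2)^2 = 907.92 m^2
Step 2 -- Apply wind power equation:
  P = 0.5 * rho * A * v^3 * Cp
  v^3 = 8.3^3 = 571.787
  P = 0.5 * 1.203 * 907.92 * 571.787 * 0.346
  P = 108042.3 W

108042.3


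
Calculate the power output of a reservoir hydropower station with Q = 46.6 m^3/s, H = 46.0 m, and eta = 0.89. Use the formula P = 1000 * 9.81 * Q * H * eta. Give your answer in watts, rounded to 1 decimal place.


Apply the hydropower formula P = rho * g * Q * H * eta
rho * g = 1000 * 9.81 = 9810.0
P = 9810.0 * 46.6 * 46.0 * 0.89
P = 18715557.2 W

18715557.2


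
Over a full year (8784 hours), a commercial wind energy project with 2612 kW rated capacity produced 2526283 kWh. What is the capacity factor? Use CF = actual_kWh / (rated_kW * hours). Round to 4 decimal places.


Capacity factor = actual output / maximum possible output
Maximum possible = rated * hours = 2612 * 8784 = 22943808 kWh
CF = 2526283 / 22943808
CF = 0.1101

0.1101


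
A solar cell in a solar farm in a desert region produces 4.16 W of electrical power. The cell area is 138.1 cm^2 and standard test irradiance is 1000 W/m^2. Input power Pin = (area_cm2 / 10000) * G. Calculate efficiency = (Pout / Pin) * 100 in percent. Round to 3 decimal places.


First compute the input power:
  Pin = area_cm2 / 10000 * G = 138.1 / 10000 * 1000 = 13.81 W
Then compute efficiency:
  Efficiency = (Pout / Pin) * 100 = (4.16 / 13.81) * 100
  Efficiency = 30.123%

30.123


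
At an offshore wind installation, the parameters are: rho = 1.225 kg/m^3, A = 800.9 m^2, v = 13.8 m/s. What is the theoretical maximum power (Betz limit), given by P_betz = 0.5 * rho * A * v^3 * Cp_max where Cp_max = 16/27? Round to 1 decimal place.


The Betz coefficient Cp_max = 16/27 = 0.5926
v^3 = 13.8^3 = 2628.072
P_betz = 0.5 * rho * A * v^3 * Cp_max
P_betz = 0.5 * 1.225 * 800.9 * 2628.072 * 0.5926
P_betz = 763972.7 W

763972.7


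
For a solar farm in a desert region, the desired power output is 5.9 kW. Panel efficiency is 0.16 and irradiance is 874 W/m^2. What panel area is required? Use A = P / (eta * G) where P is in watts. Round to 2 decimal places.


Convert target power to watts: P = 5.9 * 1000 = 5900.0 W
Compute denominator: eta * G = 0.16 * 874 = 139.84
Required area A = P / (eta * G) = 5900.0 / 139.84
A = 42.19 m^2

42.19


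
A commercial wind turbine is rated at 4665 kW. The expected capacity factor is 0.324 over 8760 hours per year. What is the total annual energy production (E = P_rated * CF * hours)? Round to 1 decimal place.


Annual energy = rated_kW * capacity_factor * hours_per_year
Given: P_rated = 4665 kW, CF = 0.324, hours = 8760
E = 4665 * 0.324 * 8760
E = 13240389.6 kWh

13240389.6


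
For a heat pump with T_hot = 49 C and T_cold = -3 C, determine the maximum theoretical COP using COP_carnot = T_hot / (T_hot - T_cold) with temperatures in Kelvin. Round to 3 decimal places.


Convert to Kelvin:
  T_hot = 49 + 273.15 = 322.15 K
  T_cold = -3 + 273.15 = 270.15 K
Apply Carnot COP formula:
  COP = T_hot_K / (T_hot_K - T_cold_K) = 322.15 / 52.0
  COP = 6.195

6.195


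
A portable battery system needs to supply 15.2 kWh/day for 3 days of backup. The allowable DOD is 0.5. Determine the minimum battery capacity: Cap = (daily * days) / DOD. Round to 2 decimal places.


Total energy needed = daily * days = 15.2 * 3 = 45.6 kWh
Account for depth of discharge:
  Cap = total_energy / DOD = 45.6 / 0.5
  Cap = 91.20 kWh

91.20


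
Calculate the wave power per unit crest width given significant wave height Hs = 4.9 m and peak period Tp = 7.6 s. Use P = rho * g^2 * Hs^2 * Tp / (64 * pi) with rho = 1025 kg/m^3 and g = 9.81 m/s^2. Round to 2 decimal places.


Apply wave power formula:
  g^2 = 9.81^2 = 96.2361
  Hs^2 = 4.9^2 = 24.01
  Numerator = rho * g^2 * Hs^2 * Tp = 1025 * 96.2361 * 24.01 * 7.6 = 17999798.05
  Denominator = 64 * pi = 201.0619
  P = 17999798.05 / 201.0619 = 89523.65 W/m

89523.65


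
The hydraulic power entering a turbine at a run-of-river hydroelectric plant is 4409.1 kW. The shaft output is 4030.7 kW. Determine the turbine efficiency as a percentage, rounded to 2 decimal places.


Turbine efficiency = (output power / input power) * 100
eta = (4030.7 / 4409.1) * 100
eta = 91.42%

91.42


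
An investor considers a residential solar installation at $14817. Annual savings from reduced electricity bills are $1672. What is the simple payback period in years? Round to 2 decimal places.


Simple payback period = initial cost / annual savings
Payback = 14817 / 1672
Payback = 8.86 years

8.86


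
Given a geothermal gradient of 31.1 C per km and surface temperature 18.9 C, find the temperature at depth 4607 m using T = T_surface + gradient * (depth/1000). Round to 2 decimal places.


Convert depth to km: 4607 / 1000 = 4.607 km
Temperature increase = gradient * depth_km = 31.1 * 4.607 = 143.28 C
Temperature at depth = T_surface + delta_T = 18.9 + 143.28
T = 162.18 C

162.18


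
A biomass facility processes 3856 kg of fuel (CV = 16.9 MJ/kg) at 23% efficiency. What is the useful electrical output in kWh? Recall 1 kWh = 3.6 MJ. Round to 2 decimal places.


Total energy = mass * CV = 3856 * 16.9 = 65166.4 MJ
Useful energy = total * eta = 65166.4 * 0.23 = 14988.27 MJ
Convert to kWh: 14988.27 / 3.6
Useful energy = 4163.41 kWh

4163.41


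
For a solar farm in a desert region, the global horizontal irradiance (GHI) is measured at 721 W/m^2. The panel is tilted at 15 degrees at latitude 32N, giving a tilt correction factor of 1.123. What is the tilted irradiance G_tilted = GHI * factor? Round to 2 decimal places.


Identify the given values:
  GHI = 721 W/m^2, tilt correction factor = 1.123
Apply the formula G_tilted = GHI * factor:
  G_tilted = 721 * 1.123
  G_tilted = 809.68 W/m^2

809.68


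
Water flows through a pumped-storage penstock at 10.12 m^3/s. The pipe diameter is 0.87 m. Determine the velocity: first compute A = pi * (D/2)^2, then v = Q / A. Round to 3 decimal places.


Compute pipe cross-sectional area:
  A = pi * (D/2)^2 = pi * (0.87/2)^2 = 0.5945 m^2
Calculate velocity:
  v = Q / A = 10.12 / 0.5945
  v = 17.024 m/s

17.024


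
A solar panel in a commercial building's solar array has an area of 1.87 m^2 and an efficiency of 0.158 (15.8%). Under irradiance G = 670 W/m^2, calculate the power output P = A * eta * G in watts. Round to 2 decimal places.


Use the solar power formula P = A * eta * G.
Given: A = 1.87 m^2, eta = 0.158, G = 670 W/m^2
P = 1.87 * 0.158 * 670
P = 197.96 W

197.96


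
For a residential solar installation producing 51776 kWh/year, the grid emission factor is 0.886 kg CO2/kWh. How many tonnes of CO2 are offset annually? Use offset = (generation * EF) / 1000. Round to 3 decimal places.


CO2 offset in kg = generation * emission_factor
CO2 offset = 51776 * 0.886 = 45873.54 kg
Convert to tonnes:
  CO2 offset = 45873.54 / 1000 = 45.874 tonnes

45.874


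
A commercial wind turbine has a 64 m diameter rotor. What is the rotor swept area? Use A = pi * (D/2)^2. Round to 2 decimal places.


Compute the rotor radius:
  r = D / 2 = 64 / 2 = 32.0 m
Calculate swept area:
  A = pi * r^2 = pi * 32.0^2
  A = 3216.99 m^2

3216.99


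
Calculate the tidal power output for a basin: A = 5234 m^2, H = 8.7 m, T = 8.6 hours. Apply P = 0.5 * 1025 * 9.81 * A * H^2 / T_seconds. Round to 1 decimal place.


Convert period to seconds: T = 8.6 * 3600 = 30960.0 s
H^2 = 8.7^2 = 75.69
P = 0.5 * rho * g * A * H^2 / T
P = 0.5 * 1025 * 9.81 * 5234 * 75.69 / 30960.0
P = 64333.1 W

64333.1


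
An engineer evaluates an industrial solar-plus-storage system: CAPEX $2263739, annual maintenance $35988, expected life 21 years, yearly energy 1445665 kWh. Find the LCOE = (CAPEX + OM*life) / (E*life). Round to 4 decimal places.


Total cost = CAPEX + OM * lifetime = 2263739 + 35988 * 21 = 2263739 + 755748 = 3019487
Total generation = annual * lifetime = 1445665 * 21 = 30358965 kWh
LCOE = 3019487 / 30358965
LCOE = 0.0995 $/kWh

0.0995


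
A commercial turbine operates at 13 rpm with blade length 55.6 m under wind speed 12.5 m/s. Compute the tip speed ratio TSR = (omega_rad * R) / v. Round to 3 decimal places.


Convert rotational speed to rad/s:
  omega = 13 * 2 * pi / 60 = 1.3614 rad/s
Compute tip speed:
  v_tip = omega * R = 1.3614 * 55.6 = 75.691 m/s
Tip speed ratio:
  TSR = v_tip / v_wind = 75.691 / 12.5 = 6.055

6.055


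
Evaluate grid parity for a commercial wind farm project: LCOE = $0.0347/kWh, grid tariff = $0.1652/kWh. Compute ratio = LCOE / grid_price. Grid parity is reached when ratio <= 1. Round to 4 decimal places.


Compare LCOE to grid price:
  LCOE = $0.0347/kWh, Grid price = $0.1652/kWh
  Ratio = LCOE / grid_price = 0.0347 / 0.1652 = 0.2100
  Grid parity achieved (ratio <= 1)? yes

0.2100


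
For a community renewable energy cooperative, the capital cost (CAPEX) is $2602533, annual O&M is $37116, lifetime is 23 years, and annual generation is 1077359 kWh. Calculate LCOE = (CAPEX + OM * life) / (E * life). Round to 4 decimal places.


Total cost = CAPEX + OM * lifetime = 2602533 + 37116 * 23 = 2602533 + 853668 = 3456201
Total generation = annual * lifetime = 1077359 * 23 = 24779257 kWh
LCOE = 3456201 / 24779257
LCOE = 0.1395 $/kWh

0.1395


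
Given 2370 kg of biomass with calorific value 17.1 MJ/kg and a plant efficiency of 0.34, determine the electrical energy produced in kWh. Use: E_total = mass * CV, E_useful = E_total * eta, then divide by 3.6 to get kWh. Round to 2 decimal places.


Total energy = mass * CV = 2370 * 17.1 = 40527.0 MJ
Useful energy = total * eta = 40527.0 * 0.34 = 13779.18 MJ
Convert to kWh: 13779.18 / 3.6
Useful energy = 3827.55 kWh

3827.55


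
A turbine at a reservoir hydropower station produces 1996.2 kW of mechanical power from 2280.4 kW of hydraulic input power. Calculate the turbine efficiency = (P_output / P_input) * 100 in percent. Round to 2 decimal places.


Turbine efficiency = (output power / input power) * 100
eta = (1996.2 / 2280.4) * 100
eta = 87.54%

87.54


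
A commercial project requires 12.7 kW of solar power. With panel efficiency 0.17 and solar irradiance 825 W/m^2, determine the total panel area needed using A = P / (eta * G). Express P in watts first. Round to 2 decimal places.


Convert target power to watts: P = 12.7 * 1000 = 12700.0 W
Compute denominator: eta * G = 0.17 * 825 = 140.25
Required area A = P / (eta * G) = 12700.0 / 140.25
A = 90.55 m^2

90.55


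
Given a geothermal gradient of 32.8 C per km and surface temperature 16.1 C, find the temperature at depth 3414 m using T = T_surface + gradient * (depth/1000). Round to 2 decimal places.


Convert depth to km: 3414 / 1000 = 3.414 km
Temperature increase = gradient * depth_km = 32.8 * 3.414 = 111.98 C
Temperature at depth = T_surface + delta_T = 16.1 + 111.98
T = 128.08 C

128.08


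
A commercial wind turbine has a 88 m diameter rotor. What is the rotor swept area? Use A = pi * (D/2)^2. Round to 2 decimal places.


Compute the rotor radius:
  r = D / 2 = 88 / 2 = 44.0 m
Calculate swept area:
  A = pi * r^2 = pi * 44.0^2
  A = 6082.12 m^2

6082.12


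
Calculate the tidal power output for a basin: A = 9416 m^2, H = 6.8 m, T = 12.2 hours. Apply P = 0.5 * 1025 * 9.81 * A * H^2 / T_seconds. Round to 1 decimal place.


Convert period to seconds: T = 12.2 * 3600 = 43920.0 s
H^2 = 6.8^2 = 46.24
P = 0.5 * rho * g * A * H^2 / T
P = 0.5 * 1025 * 9.81 * 9416 * 46.24 / 43920.0
P = 49840.8 W

49840.8


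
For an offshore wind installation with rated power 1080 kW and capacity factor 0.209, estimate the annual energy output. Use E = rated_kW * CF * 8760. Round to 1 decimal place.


Annual energy = rated_kW * capacity_factor * hours_per_year
Given: P_rated = 1080 kW, CF = 0.209, hours = 8760
E = 1080 * 0.209 * 8760
E = 1977307.2 kWh

1977307.2


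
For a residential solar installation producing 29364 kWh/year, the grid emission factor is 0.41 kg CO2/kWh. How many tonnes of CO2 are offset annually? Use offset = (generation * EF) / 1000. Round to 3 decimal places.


CO2 offset in kg = generation * emission_factor
CO2 offset = 29364 * 0.41 = 12039.24 kg
Convert to tonnes:
  CO2 offset = 12039.24 / 1000 = 12.039 tonnes

12.039


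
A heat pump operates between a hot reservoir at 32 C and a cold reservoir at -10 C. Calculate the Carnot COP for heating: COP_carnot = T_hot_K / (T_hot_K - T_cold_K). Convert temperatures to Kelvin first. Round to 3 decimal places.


Convert to Kelvin:
  T_hot = 32 + 273.15 = 305.15 K
  T_cold = -10 + 273.15 = 263.15 K
Apply Carnot COP formula:
  COP = T_hot_K / (T_hot_K - T_cold_K) = 305.15 / 42.0
  COP = 7.265

7.265


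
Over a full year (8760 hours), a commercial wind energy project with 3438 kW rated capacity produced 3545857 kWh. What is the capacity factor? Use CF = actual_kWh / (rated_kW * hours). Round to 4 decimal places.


Capacity factor = actual output / maximum possible output
Maximum possible = rated * hours = 3438 * 8760 = 30116880 kWh
CF = 3545857 / 30116880
CF = 0.1177

0.1177


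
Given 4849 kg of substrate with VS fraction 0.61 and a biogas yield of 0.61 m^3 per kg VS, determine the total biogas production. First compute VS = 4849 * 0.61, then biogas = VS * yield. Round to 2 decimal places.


Compute volatile solids:
  VS = mass * VS_fraction = 4849 * 0.61 = 2957.89 kg
Calculate biogas volume:
  Biogas = VS * specific_yield = 2957.89 * 0.61
  Biogas = 1804.31 m^3

1804.31


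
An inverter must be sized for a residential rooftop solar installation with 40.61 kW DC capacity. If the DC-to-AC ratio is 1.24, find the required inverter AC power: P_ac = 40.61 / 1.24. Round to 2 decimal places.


The inverter AC capacity is determined by the DC/AC ratio.
Given: P_dc = 40.61 kW, DC/AC ratio = 1.24
P_ac = P_dc / ratio = 40.61 / 1.24
P_ac = 32.75 kW

32.75


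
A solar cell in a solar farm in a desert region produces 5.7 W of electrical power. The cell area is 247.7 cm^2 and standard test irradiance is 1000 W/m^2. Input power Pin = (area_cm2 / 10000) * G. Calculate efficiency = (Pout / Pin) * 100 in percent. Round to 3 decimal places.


First compute the input power:
  Pin = area_cm2 / 10000 * G = 247.7 / 10000 * 1000 = 24.77 W
Then compute efficiency:
  Efficiency = (Pout / Pin) * 100 = (5.7 / 24.77) * 100
  Efficiency = 23.012%

23.012


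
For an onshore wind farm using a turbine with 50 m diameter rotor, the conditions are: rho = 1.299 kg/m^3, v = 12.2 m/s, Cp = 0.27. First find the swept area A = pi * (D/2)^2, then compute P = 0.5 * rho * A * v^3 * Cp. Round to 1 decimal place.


Step 1 -- Compute swept area:
  A = pi * (D/2)^2 = pi * (50/2)^2 = 1963.5 m^2
Step 2 -- Apply wind power equation:
  P = 0.5 * rho * A * v^3 * Cp
  v^3 = 12.2^3 = 1815.848
  P = 0.5 * 1.299 * 1963.5 * 1815.848 * 0.27
  P = 625248.0 W

625248.0


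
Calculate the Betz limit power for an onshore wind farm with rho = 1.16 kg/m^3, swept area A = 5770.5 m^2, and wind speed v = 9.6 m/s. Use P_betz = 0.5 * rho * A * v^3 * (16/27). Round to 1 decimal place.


The Betz coefficient Cp_max = 16/27 = 0.5926
v^3 = 9.6^3 = 884.736
P_betz = 0.5 * rho * A * v^3 * Cp_max
P_betz = 0.5 * 1.16 * 5770.5 * 884.736 * 0.5926
P_betz = 1754734.3 W

1754734.3


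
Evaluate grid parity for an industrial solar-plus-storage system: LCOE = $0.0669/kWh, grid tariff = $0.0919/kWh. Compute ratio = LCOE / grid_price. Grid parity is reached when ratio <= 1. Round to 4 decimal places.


Compare LCOE to grid price:
  LCOE = $0.0669/kWh, Grid price = $0.0919/kWh
  Ratio = LCOE / grid_price = 0.0669 / 0.0919 = 0.7280
  Grid parity achieved (ratio <= 1)? yes

0.7280


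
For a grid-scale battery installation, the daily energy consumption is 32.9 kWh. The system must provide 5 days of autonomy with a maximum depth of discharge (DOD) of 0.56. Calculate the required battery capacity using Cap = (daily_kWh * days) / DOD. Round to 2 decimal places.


Total energy needed = daily * days = 32.9 * 5 = 164.5 kWh
Account for depth of discharge:
  Cap = total_energy / DOD = 164.5 / 0.56
  Cap = 293.75 kWh

293.75


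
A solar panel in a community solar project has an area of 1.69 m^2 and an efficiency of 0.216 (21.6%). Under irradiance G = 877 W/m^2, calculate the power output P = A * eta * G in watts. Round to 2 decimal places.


Use the solar power formula P = A * eta * G.
Given: A = 1.69 m^2, eta = 0.216, G = 877 W/m^2
P = 1.69 * 0.216 * 877
P = 320.14 W

320.14


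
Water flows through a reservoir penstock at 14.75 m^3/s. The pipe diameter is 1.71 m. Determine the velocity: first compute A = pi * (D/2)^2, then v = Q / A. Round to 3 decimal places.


Compute pipe cross-sectional area:
  A = pi * (D/2)^2 = pi * (1.71/2)^2 = 2.2966 m^2
Calculate velocity:
  v = Q / A = 14.75 / 2.2966
  v = 6.423 m/s

6.423


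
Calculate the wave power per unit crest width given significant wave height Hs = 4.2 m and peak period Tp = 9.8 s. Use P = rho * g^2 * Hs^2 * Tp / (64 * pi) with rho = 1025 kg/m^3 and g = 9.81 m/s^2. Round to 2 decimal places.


Apply wave power formula:
  g^2 = 9.81^2 = 96.2361
  Hs^2 = 4.2^2 = 17.64
  Numerator = rho * g^2 * Hs^2 * Tp = 1025 * 96.2361 * 17.64 * 9.8 = 17052440.26
  Denominator = 64 * pi = 201.0619
  P = 17052440.26 / 201.0619 = 84811.88 W/m

84811.88
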